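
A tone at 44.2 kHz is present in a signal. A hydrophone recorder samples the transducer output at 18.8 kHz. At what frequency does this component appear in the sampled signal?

6.6 kHz

44.2 kHz mod fs = 6.6 kHz.
6.6 kHz ≤ fs/2 = 9.4 kHz, appears at 6.6 kHz.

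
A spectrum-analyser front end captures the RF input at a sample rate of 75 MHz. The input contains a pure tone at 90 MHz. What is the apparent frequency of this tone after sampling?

90 MHz mod fs = 15 MHz.
15 MHz ≤ fs/2 = 37.5 MHz, appears at 15 MHz.

15 MHz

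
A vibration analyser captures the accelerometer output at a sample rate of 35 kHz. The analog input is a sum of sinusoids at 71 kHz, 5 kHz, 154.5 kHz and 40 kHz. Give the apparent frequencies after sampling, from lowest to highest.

1 kHz, 5 kHz, 14.5 kHz

fs/2 = 17.5 kHz.
71 kHz mod fs = 1 kHz.
1 kHz ≤ fs/2 = 17.5 kHz, appears at 1 kHz.
5 kHz ≤ fs/2 = 17.5 kHz, passes unchanged.
154.5 kHz mod fs = 14.5 kHz.
14.5 kHz ≤ fs/2 = 17.5 kHz, appears at 14.5 kHz.
40 kHz mod fs = 5 kHz.
5 kHz ≤ fs/2 = 17.5 kHz, appears at 5 kHz.
Distinct values: {1 kHz, 5 kHz, 14.5 kHz}.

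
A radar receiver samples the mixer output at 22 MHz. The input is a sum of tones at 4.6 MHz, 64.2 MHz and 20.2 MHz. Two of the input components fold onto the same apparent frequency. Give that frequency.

1.8 MHz

fs/2 = 11 MHz.
4.6 MHz ≤ fs/2 = 11 MHz, passes unchanged.
64.2 MHz mod fs = 20.2 MHz.
20.2 MHz > fs/2 = 11 MHz, folds to fs − 20.2 MHz = 1.8 MHz.
20.2 MHz > fs/2 = 11 MHz, folds to fs − 20.2 MHz = 1.8 MHz.
20.2 MHz and 64.2 MHz both map to 1.8 MHz.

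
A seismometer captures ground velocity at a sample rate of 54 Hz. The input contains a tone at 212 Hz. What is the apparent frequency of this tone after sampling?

212 Hz mod fs = 50 Hz.
50 Hz > fs/2 = 27 Hz, folds to fs − 50 Hz = 4 Hz.

4 Hz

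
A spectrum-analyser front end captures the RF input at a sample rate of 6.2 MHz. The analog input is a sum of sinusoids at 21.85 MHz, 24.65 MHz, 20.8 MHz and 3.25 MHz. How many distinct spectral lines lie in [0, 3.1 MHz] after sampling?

3

fs/2 = 3.1 MHz.
21.85 MHz mod fs = 3.25 MHz.
3.25 MHz > fs/2 = 3.1 MHz, folds to fs − 3.25 MHz = 2.95 MHz.
24.65 MHz mod fs = 6.05 MHz.
6.05 MHz > fs/2 = 3.1 MHz, folds to fs − 6.05 MHz = 0.15 MHz.
20.8 MHz mod fs = 2.2 MHz.
2.2 MHz ≤ fs/2 = 3.1 MHz, appears at 2.2 MHz.
3.25 MHz > fs/2 = 3.1 MHz, folds to fs − 3.25 MHz = 2.95 MHz.
Distinct values: {0.15 MHz, 2.2 MHz, 2.95 MHz} → 3.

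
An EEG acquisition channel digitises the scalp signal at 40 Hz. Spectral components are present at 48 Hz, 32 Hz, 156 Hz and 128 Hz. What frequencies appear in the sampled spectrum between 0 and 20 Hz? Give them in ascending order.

fs/2 = 20 Hz.
48 Hz mod fs = 8 Hz.
8 Hz ≤ fs/2 = 20 Hz, appears at 8 Hz.
32 Hz > fs/2 = 20 Hz, folds to fs − 32 Hz = 8 Hz.
156 Hz mod fs = 36 Hz.
36 Hz > fs/2 = 20 Hz, folds to fs − 36 Hz = 4 Hz.
128 Hz mod fs = 8 Hz.
8 Hz ≤ fs/2 = 20 Hz, appears at 8 Hz.
Distinct values: {4 Hz, 8 Hz}.

4 Hz, 8 Hz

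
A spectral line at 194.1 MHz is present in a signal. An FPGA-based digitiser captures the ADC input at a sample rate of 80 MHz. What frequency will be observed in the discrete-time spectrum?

194.1 MHz mod fs = 34.1 MHz.
34.1 MHz ≤ fs/2 = 40 MHz, appears at 34.1 MHz.

34.1 MHz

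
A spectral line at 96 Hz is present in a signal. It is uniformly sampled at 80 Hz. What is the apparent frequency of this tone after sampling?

16 Hz

96 Hz mod fs = 16 Hz.
16 Hz ≤ fs/2 = 40 Hz, appears at 16 Hz.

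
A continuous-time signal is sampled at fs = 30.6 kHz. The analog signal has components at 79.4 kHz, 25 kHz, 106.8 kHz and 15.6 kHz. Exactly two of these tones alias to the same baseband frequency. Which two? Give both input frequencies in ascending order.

fs/2 = 15.3 kHz.
79.4 kHz mod fs = 18.2 kHz.
18.2 kHz > fs/2 = 15.3 kHz, folds to fs − 18.2 kHz = 12.4 kHz.
25 kHz > fs/2 = 15.3 kHz, folds to fs − 25 kHz = 5.6 kHz.
106.8 kHz mod fs = 15 kHz.
15 kHz ≤ fs/2 = 15.3 kHz, appears at 15 kHz.
15.6 kHz > fs/2 = 15.3 kHz, folds to fs − 15.6 kHz = 15 kHz.
15.6 kHz and 106.8 kHz both map to 15 kHz.

15.6 kHz, 106.8 kHz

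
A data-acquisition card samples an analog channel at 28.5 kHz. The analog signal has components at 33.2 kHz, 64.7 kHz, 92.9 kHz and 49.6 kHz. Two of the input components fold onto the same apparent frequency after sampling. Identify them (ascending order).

49.6 kHz, 92.9 kHz

fs/2 = 14.25 kHz.
33.2 kHz mod fs = 4.7 kHz.
4.7 kHz ≤ fs/2 = 14.25 kHz, appears at 4.7 kHz.
64.7 kHz mod fs = 7.7 kHz.
7.7 kHz ≤ fs/2 = 14.25 kHz, appears at 7.7 kHz.
92.9 kHz mod fs = 7.4 kHz.
7.4 kHz ≤ fs/2 = 14.25 kHz, appears at 7.4 kHz.
49.6 kHz mod fs = 21.1 kHz.
21.1 kHz > fs/2 = 14.25 kHz, folds to fs − 21.1 kHz = 7.4 kHz.
49.6 kHz and 92.9 kHz both map to 7.4 kHz.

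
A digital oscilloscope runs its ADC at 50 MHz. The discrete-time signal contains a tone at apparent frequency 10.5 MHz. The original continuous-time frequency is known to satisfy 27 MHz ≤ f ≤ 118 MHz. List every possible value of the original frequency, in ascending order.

39.5 MHz, 60.5 MHz, 89.5 MHz, 110.5 MHz

Frequencies that alias to 10.5 MHz are k·fs ± 10.5 MHz for integer k ≥ 0.
k=0: 10.5 MHz.
k=1: 39.5 MHz, 60.5 MHz.
k=2: 89.5 MHz, 110.5 MHz.
k=3: 139.5 MHz, 160.5 MHz.
Within [27 MHz, 118 MHz]: 39.5 MHz, 60.5 MHz, 89.5 MHz, 110.5 MHz.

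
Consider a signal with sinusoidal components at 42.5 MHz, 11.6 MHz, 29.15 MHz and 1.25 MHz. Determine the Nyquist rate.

85 MHz

Highest-frequency component: 42.5 MHz.
Nyquist rate = 2 × 42.5 MHz = 85 MHz.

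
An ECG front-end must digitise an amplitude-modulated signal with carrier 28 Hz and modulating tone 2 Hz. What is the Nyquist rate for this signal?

AM sidebands sit at fc ± fm = 26 Hz and 30 Hz.
Highest-frequency component: 30 Hz.
Nyquist rate = 2 × 30 Hz = 60 Hz.

60 Hz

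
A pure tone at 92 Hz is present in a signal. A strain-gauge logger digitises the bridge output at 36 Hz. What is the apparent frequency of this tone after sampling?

92 Hz mod fs = 20 Hz.
20 Hz > fs/2 = 18 Hz, folds to fs − 20 Hz = 16 Hz.

16 Hz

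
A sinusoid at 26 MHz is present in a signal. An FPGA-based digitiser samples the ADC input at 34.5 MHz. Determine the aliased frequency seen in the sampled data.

26 MHz > fs/2 = 17.25 MHz, folds to fs − 26 MHz = 8.5 MHz.

8.5 MHz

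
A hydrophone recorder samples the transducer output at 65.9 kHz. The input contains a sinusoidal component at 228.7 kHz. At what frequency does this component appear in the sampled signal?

228.7 kHz mod fs = 31 kHz.
31 kHz ≤ fs/2 = 32.95 kHz, appears at 31 kHz.

31 kHz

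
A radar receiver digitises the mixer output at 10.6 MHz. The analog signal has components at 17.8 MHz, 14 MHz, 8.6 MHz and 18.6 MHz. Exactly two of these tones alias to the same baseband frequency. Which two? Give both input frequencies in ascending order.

fs/2 = 5.3 MHz.
17.8 MHz mod fs = 7.2 MHz.
7.2 MHz > fs/2 = 5.3 MHz, folds to fs − 7.2 MHz = 3.4 MHz.
14 MHz mod fs = 3.4 MHz.
3.4 MHz ≤ fs/2 = 5.3 MHz, appears at 3.4 MHz.
8.6 MHz > fs/2 = 5.3 MHz, folds to fs − 8.6 MHz = 2 MHz.
18.6 MHz mod fs = 8 MHz.
8 MHz > fs/2 = 5.3 MHz, folds to fs − 8 MHz = 2.6 MHz.
14 MHz and 17.8 MHz both map to 3.4 MHz.

14 MHz, 17.8 MHz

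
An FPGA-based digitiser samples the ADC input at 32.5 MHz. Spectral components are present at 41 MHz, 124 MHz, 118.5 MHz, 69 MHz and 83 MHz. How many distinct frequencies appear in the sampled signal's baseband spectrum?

5

fs/2 = 16.25 MHz.
41 MHz mod fs = 8.5 MHz.
8.5 MHz ≤ fs/2 = 16.25 MHz, appears at 8.5 MHz.
124 MHz mod fs = 26.5 MHz.
26.5 MHz > fs/2 = 16.25 MHz, folds to fs − 26.5 MHz = 6 MHz.
118.5 MHz mod fs = 21 MHz.
21 MHz > fs/2 = 16.25 MHz, folds to fs − 21 MHz = 11.5 MHz.
69 MHz mod fs = 4 MHz.
4 MHz ≤ fs/2 = 16.25 MHz, appears at 4 MHz.
83 MHz mod fs = 18 MHz.
18 MHz > fs/2 = 16.25 MHz, folds to fs − 18 MHz = 14.5 MHz.
Distinct values: {4 MHz, 6 MHz, 8.5 MHz, 11.5 MHz, 14.5 MHz} → 5.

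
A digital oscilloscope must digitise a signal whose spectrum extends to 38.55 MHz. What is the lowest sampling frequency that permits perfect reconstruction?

77.1 MHz

Nyquist rate = 2 × 38.55 MHz = 77.1 MHz.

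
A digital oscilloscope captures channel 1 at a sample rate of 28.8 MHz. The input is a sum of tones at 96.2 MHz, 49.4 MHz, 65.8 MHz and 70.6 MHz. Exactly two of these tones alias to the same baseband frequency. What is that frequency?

8.2 MHz

fs/2 = 14.4 MHz.
96.2 MHz mod fs = 9.8 MHz.
9.8 MHz ≤ fs/2 = 14.4 MHz, appears at 9.8 MHz.
49.4 MHz mod fs = 20.6 MHz.
20.6 MHz > fs/2 = 14.4 MHz, folds to fs − 20.6 MHz = 8.2 MHz.
65.8 MHz mod fs = 8.2 MHz.
8.2 MHz ≤ fs/2 = 14.4 MHz, appears at 8.2 MHz.
70.6 MHz mod fs = 13 MHz.
13 MHz ≤ fs/2 = 14.4 MHz, appears at 13 MHz.
49.4 MHz and 65.8 MHz both map to 8.2 MHz.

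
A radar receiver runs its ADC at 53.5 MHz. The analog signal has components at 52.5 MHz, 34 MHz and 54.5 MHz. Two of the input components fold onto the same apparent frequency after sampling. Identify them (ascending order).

fs/2 = 26.75 MHz.
52.5 MHz > fs/2 = 26.75 MHz, folds to fs − 52.5 MHz = 1 MHz.
34 MHz > fs/2 = 26.75 MHz, folds to fs − 34 MHz = 19.5 MHz.
54.5 MHz mod fs = 1 MHz.
1 MHz ≤ fs/2 = 26.75 MHz, appears at 1 MHz.
52.5 MHz and 54.5 MHz both map to 1 MHz.

52.5 MHz, 54.5 MHz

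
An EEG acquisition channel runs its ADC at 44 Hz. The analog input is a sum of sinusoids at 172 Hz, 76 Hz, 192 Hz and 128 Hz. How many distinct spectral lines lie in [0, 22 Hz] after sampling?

3

fs/2 = 22 Hz.
172 Hz mod fs = 40 Hz.
40 Hz > fs/2 = 22 Hz, folds to fs − 40 Hz = 4 Hz.
76 Hz mod fs = 32 Hz.
32 Hz > fs/2 = 22 Hz, folds to fs − 32 Hz = 12 Hz.
192 Hz mod fs = 16 Hz.
16 Hz ≤ fs/2 = 22 Hz, appears at 16 Hz.
128 Hz mod fs = 40 Hz.
40 Hz > fs/2 = 22 Hz, folds to fs − 40 Hz = 4 Hz.
Distinct values: {4 Hz, 12 Hz, 16 Hz} → 3.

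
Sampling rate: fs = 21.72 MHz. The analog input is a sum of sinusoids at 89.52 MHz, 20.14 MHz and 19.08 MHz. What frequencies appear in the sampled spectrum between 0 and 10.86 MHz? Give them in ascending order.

1.58 MHz, 2.64 MHz

fs/2 = 10.86 MHz.
89.52 MHz mod fs = 2.64 MHz.
2.64 MHz ≤ fs/2 = 10.86 MHz, appears at 2.64 MHz.
20.14 MHz > fs/2 = 10.86 MHz, folds to fs − 20.14 MHz = 1.58 MHz.
19.08 MHz > fs/2 = 10.86 MHz, folds to fs − 19.08 MHz = 2.64 MHz.
Distinct values: {1.58 MHz, 2.64 MHz}.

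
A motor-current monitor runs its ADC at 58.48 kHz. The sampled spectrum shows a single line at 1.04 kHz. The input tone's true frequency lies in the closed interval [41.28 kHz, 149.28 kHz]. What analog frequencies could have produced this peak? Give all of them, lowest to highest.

57.44 kHz, 59.52 kHz, 115.92 kHz, 118 kHz

Frequencies that alias to 1.04 kHz are k·fs ± 1.04 kHz for integer k ≥ 0.
k=0: 1.04 kHz.
k=1: 57.44 kHz, 59.52 kHz.
k=2: 115.92 kHz, 118 kHz.
k=3: 174.4 kHz, 176.48 kHz.
Within [41.28 kHz, 149.28 kHz]: 57.44 kHz, 59.52 kHz, 115.92 kHz, 118 kHz.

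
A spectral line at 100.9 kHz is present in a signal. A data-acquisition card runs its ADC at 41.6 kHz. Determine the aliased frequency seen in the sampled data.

17.7 kHz

100.9 kHz mod fs = 17.7 kHz.
17.7 kHz ≤ fs/2 = 20.8 kHz, appears at 17.7 kHz.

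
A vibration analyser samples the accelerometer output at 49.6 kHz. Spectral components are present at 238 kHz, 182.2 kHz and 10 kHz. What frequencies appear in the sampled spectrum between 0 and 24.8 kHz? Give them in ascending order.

10 kHz, 16.2 kHz

fs/2 = 24.8 kHz.
238 kHz mod fs = 39.6 kHz.
39.6 kHz > fs/2 = 24.8 kHz, folds to fs − 39.6 kHz = 10 kHz.
182.2 kHz mod fs = 33.4 kHz.
33.4 kHz > fs/2 = 24.8 kHz, folds to fs − 33.4 kHz = 16.2 kHz.
10 kHz ≤ fs/2 = 24.8 kHz, passes unchanged.
Distinct values: {10 kHz, 16.2 kHz}.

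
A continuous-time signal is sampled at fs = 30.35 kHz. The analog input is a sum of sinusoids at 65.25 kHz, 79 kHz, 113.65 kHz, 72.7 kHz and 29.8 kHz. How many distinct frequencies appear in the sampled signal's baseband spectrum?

fs/2 = 15.175 kHz.
65.25 kHz mod fs = 4.55 kHz.
4.55 kHz ≤ fs/2 = 15.175 kHz, appears at 4.55 kHz.
79 kHz mod fs = 18.3 kHz.
18.3 kHz > fs/2 = 15.175 kHz, folds to fs − 18.3 kHz = 12.05 kHz.
113.65 kHz mod fs = 22.6 kHz.
22.6 kHz > fs/2 = 15.175 kHz, folds to fs − 22.6 kHz = 7.75 kHz.
72.7 kHz mod fs = 12 kHz.
12 kHz ≤ fs/2 = 15.175 kHz, appears at 12 kHz.
29.8 kHz > fs/2 = 15.175 kHz, folds to fs − 29.8 kHz = 0.55 kHz.
Distinct values: {0.55 kHz, 4.55 kHz, 7.75 kHz, 12 kHz, 12.05 kHz} → 5.

5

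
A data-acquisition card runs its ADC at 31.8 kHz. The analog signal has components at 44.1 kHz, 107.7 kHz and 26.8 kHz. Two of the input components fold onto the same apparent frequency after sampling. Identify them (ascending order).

fs/2 = 15.9 kHz.
44.1 kHz mod fs = 12.3 kHz.
12.3 kHz ≤ fs/2 = 15.9 kHz, appears at 12.3 kHz.
107.7 kHz mod fs = 12.3 kHz.
12.3 kHz ≤ fs/2 = 15.9 kHz, appears at 12.3 kHz.
26.8 kHz > fs/2 = 15.9 kHz, folds to fs − 26.8 kHz = 5 kHz.
44.1 kHz and 107.7 kHz both map to 12.3 kHz.

44.1 kHz, 107.7 kHz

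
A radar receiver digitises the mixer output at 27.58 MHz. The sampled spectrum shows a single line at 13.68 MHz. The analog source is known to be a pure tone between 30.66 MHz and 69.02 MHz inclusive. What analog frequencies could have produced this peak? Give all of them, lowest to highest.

Frequencies that alias to 13.68 MHz are k·fs ± 13.68 MHz for integer k ≥ 0.
k=0: 13.68 MHz.
k=1: 13.9 MHz, 41.26 MHz.
k=2: 41.48 MHz, 68.84 MHz.
k=3: 69.06 MHz, 96.42 MHz.
Within [30.66 MHz, 69.02 MHz]: 41.26 MHz, 41.48 MHz, 68.84 MHz.

41.26 MHz, 41.48 MHz, 68.84 MHz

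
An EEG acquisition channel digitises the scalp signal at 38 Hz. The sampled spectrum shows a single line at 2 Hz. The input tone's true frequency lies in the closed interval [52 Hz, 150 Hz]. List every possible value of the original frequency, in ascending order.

Frequencies that alias to 2 Hz are k·fs ± 2 Hz for integer k ≥ 0.
k=0: 2 Hz.
k=1: 36 Hz, 40 Hz.
k=2: 74 Hz, 78 Hz.
k=3: 112 Hz, 116 Hz.
k=4: 150 Hz, 154 Hz.
k=5: 188 Hz, 192 Hz.
Within [52 Hz, 150 Hz]: 74 Hz, 78 Hz, 112 Hz, 116 Hz, 150 Hz.

74 Hz, 78 Hz, 112 Hz, 116 Hz, 150 Hz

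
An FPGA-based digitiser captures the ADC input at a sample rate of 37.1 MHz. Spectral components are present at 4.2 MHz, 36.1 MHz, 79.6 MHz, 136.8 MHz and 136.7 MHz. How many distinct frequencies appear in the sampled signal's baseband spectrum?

fs/2 = 18.55 MHz.
4.2 MHz ≤ fs/2 = 18.55 MHz, passes unchanged.
36.1 MHz > fs/2 = 18.55 MHz, folds to fs − 36.1 MHz = 1 MHz.
79.6 MHz mod fs = 5.4 MHz.
5.4 MHz ≤ fs/2 = 18.55 MHz, appears at 5.4 MHz.
136.8 MHz mod fs = 25.5 MHz.
25.5 MHz > fs/2 = 18.55 MHz, folds to fs − 25.5 MHz = 11.6 MHz.
136.7 MHz mod fs = 25.4 MHz.
25.4 MHz > fs/2 = 18.55 MHz, folds to fs − 25.4 MHz = 11.7 MHz.
Distinct values: {1 MHz, 4.2 MHz, 5.4 MHz, 11.6 MHz, 11.7 MHz} → 5.

5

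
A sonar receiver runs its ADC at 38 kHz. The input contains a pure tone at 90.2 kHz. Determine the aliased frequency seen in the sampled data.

14.2 kHz

90.2 kHz mod fs = 14.2 kHz.
14.2 kHz ≤ fs/2 = 19 kHz, appears at 14.2 kHz.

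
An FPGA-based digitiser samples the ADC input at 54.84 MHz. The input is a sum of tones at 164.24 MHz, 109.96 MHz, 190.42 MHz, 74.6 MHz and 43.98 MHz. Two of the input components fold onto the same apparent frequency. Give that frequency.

fs/2 = 27.42 MHz.
164.24 MHz mod fs = 54.56 MHz.
54.56 MHz > fs/2 = 27.42 MHz, folds to fs − 54.56 MHz = 0.28 MHz.
109.96 MHz mod fs = 0.28 MHz.
0.28 MHz ≤ fs/2 = 27.42 MHz, appears at 0.28 MHz.
190.42 MHz mod fs = 25.9 MHz.
25.9 MHz ≤ fs/2 = 27.42 MHz, appears at 25.9 MHz.
74.6 MHz mod fs = 19.76 MHz.
19.76 MHz ≤ fs/2 = 27.42 MHz, appears at 19.76 MHz.
43.98 MHz > fs/2 = 27.42 MHz, folds to fs − 43.98 MHz = 10.86 MHz.
109.96 MHz and 164.24 MHz both map to 0.28 MHz.

0.28 MHz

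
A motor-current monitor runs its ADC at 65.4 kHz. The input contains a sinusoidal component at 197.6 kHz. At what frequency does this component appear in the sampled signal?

197.6 kHz mod fs = 1.4 kHz.
1.4 kHz ≤ fs/2 = 32.7 kHz, appears at 1.4 kHz.

1.4 kHz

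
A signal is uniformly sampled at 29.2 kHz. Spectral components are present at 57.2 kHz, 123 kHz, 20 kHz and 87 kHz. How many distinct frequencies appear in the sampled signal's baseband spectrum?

fs/2 = 14.6 kHz.
57.2 kHz mod fs = 28 kHz.
28 kHz > fs/2 = 14.6 kHz, folds to fs − 28 kHz = 1.2 kHz.
123 kHz mod fs = 6.2 kHz.
6.2 kHz ≤ fs/2 = 14.6 kHz, appears at 6.2 kHz.
20 kHz > fs/2 = 14.6 kHz, folds to fs − 20 kHz = 9.2 kHz.
87 kHz mod fs = 28.6 kHz.
28.6 kHz > fs/2 = 14.6 kHz, folds to fs − 28.6 kHz = 0.6 kHz.
Distinct values: {0.6 kHz, 1.2 kHz, 6.2 kHz, 9.2 kHz} → 4.

4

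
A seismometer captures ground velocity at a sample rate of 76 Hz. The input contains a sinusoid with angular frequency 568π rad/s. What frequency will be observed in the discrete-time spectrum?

ω = 568π rad/s → f = ω/(2π) = 284 Hz.
284 Hz mod fs = 56 Hz.
56 Hz > fs/2 = 38 Hz, folds to fs − 56 Hz = 20 Hz.

20 Hz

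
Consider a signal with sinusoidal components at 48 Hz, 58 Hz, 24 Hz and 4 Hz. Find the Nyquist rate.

Highest-frequency component: 58 Hz.
Nyquist rate = 2 × 58 Hz = 116 Hz.

116 Hz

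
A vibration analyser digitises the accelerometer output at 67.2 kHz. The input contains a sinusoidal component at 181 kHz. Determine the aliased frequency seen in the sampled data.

20.6 kHz

181 kHz mod fs = 46.6 kHz.
46.6 kHz > fs/2 = 33.6 kHz, folds to fs − 46.6 kHz = 20.6 kHz.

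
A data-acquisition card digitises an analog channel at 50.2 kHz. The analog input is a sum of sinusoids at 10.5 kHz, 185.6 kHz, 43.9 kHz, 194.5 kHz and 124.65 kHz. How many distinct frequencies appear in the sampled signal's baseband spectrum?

fs/2 = 25.1 kHz.
10.5 kHz ≤ fs/2 = 25.1 kHz, passes unchanged.
185.6 kHz mod fs = 35 kHz.
35 kHz > fs/2 = 25.1 kHz, folds to fs − 35 kHz = 15.2 kHz.
43.9 kHz > fs/2 = 25.1 kHz, folds to fs − 43.9 kHz = 6.3 kHz.
194.5 kHz mod fs = 43.9 kHz.
43.9 kHz > fs/2 = 25.1 kHz, folds to fs − 43.9 kHz = 6.3 kHz.
124.65 kHz mod fs = 24.25 kHz.
24.25 kHz ≤ fs/2 = 25.1 kHz, appears at 24.25 kHz.
Distinct values: {6.3 kHz, 10.5 kHz, 15.2 kHz, 24.25 kHz} → 4.

4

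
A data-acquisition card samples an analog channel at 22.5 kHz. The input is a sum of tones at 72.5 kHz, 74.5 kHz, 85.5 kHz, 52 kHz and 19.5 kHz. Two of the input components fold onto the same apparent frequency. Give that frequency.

7 kHz

fs/2 = 11.25 kHz.
72.5 kHz mod fs = 5 kHz.
5 kHz ≤ fs/2 = 11.25 kHz, appears at 5 kHz.
74.5 kHz mod fs = 7 kHz.
7 kHz ≤ fs/2 = 11.25 kHz, appears at 7 kHz.
85.5 kHz mod fs = 18 kHz.
18 kHz > fs/2 = 11.25 kHz, folds to fs − 18 kHz = 4.5 kHz.
52 kHz mod fs = 7 kHz.
7 kHz ≤ fs/2 = 11.25 kHz, appears at 7 kHz.
19.5 kHz > fs/2 = 11.25 kHz, folds to fs − 19.5 kHz = 3 kHz.
52 kHz and 74.5 kHz both map to 7 kHz.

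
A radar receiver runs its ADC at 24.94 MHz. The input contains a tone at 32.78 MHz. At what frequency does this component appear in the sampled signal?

7.84 MHz

32.78 MHz mod fs = 7.84 MHz.
7.84 MHz ≤ fs/2 = 12.47 MHz, appears at 7.84 MHz.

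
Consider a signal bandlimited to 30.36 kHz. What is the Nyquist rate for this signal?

60.72 kHz

Nyquist rate = 2 × 30.36 kHz = 60.72 kHz.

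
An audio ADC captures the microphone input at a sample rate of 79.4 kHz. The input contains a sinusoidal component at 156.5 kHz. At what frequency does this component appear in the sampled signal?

2.3 kHz

156.5 kHz mod fs = 77.1 kHz.
77.1 kHz > fs/2 = 39.7 kHz, folds to fs − 77.1 kHz = 2.3 kHz.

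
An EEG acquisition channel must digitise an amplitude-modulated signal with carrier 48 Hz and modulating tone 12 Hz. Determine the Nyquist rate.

AM sidebands sit at fc ± fm = 36 Hz and 60 Hz.
Highest-frequency component: 60 Hz.
Nyquist rate = 2 × 60 Hz = 120 Hz.

120 Hz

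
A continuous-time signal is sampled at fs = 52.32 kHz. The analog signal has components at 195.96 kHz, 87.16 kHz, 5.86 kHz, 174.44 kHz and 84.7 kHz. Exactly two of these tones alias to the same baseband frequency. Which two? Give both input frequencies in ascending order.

87.16 kHz, 174.44 kHz

fs/2 = 26.16 kHz.
195.96 kHz mod fs = 39 kHz.
39 kHz > fs/2 = 26.16 kHz, folds to fs − 39 kHz = 13.32 kHz.
87.16 kHz mod fs = 34.84 kHz.
34.84 kHz > fs/2 = 26.16 kHz, folds to fs − 34.84 kHz = 17.48 kHz.
5.86 kHz ≤ fs/2 = 26.16 kHz, passes unchanged.
174.44 kHz mod fs = 17.48 kHz.
17.48 kHz ≤ fs/2 = 26.16 kHz, appears at 17.48 kHz.
84.7 kHz mod fs = 32.38 kHz.
32.38 kHz > fs/2 = 26.16 kHz, folds to fs − 32.38 kHz = 19.94 kHz.
87.16 kHz and 174.44 kHz both map to 17.48 kHz.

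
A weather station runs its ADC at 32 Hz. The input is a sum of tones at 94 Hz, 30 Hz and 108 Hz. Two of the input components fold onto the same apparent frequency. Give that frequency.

fs/2 = 16 Hz.
94 Hz mod fs = 30 Hz.
30 Hz > fs/2 = 16 Hz, folds to fs − 30 Hz = 2 Hz.
30 Hz > fs/2 = 16 Hz, folds to fs − 30 Hz = 2 Hz.
108 Hz mod fs = 12 Hz.
12 Hz ≤ fs/2 = 16 Hz, appears at 12 Hz.
30 Hz and 94 Hz both map to 2 Hz.

2 Hz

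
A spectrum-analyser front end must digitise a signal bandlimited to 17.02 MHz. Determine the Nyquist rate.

Nyquist rate = 2 × 17.02 MHz = 34.04 MHz.

34.04 MHz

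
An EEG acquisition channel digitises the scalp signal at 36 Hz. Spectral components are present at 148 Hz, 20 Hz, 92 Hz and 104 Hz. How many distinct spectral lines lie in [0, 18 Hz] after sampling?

fs/2 = 18 Hz.
148 Hz mod fs = 4 Hz.
4 Hz ≤ fs/2 = 18 Hz, appears at 4 Hz.
20 Hz > fs/2 = 18 Hz, folds to fs − 20 Hz = 16 Hz.
92 Hz mod fs = 20 Hz.
20 Hz > fs/2 = 18 Hz, folds to fs − 20 Hz = 16 Hz.
104 Hz mod fs = 32 Hz.
32 Hz > fs/2 = 18 Hz, folds to fs − 32 Hz = 4 Hz.
Distinct values: {4 Hz, 16 Hz} → 2.

2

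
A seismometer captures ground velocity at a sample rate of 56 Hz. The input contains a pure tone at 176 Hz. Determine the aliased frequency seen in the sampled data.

176 Hz mod fs = 8 Hz.
8 Hz ≤ fs/2 = 28 Hz, appears at 8 Hz.

8 Hz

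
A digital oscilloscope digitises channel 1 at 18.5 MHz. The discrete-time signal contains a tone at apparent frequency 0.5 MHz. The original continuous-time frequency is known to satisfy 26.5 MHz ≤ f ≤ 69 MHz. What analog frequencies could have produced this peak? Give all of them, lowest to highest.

Frequencies that alias to 0.5 MHz are k·fs ± 0.5 MHz for integer k ≥ 0.
k=0: 0.5 MHz.
k=1: 18 MHz, 19 MHz.
k=2: 36.5 MHz, 37.5 MHz.
k=3: 55 MHz, 56 MHz.
k=4: 73.5 MHz, 74.5 MHz.
Within [26.5 MHz, 69 MHz]: 36.5 MHz, 37.5 MHz, 55 MHz, 56 MHz.

36.5 MHz, 37.5 MHz, 55 MHz, 56 MHz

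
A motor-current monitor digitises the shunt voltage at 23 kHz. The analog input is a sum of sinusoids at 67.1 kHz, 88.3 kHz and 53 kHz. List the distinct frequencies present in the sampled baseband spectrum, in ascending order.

1.9 kHz, 3.7 kHz, 7 kHz

fs/2 = 11.5 kHz.
67.1 kHz mod fs = 21.1 kHz.
21.1 kHz > fs/2 = 11.5 kHz, folds to fs − 21.1 kHz = 1.9 kHz.
88.3 kHz mod fs = 19.3 kHz.
19.3 kHz > fs/2 = 11.5 kHz, folds to fs − 19.3 kHz = 3.7 kHz.
53 kHz mod fs = 7 kHz.
7 kHz ≤ fs/2 = 11.5 kHz, appears at 7 kHz.
Distinct values: {1.9 kHz, 3.7 kHz, 7 kHz}.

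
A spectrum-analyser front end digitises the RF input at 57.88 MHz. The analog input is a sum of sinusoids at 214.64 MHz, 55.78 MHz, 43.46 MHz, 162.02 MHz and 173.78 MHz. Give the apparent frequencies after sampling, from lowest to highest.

fs/2 = 28.94 MHz.
214.64 MHz mod fs = 41 MHz.
41 MHz > fs/2 = 28.94 MHz, folds to fs − 41 MHz = 16.88 MHz.
55.78 MHz > fs/2 = 28.94 MHz, folds to fs − 55.78 MHz = 2.1 MHz.
43.46 MHz > fs/2 = 28.94 MHz, folds to fs − 43.46 MHz = 14.42 MHz.
162.02 MHz mod fs = 46.26 MHz.
46.26 MHz > fs/2 = 28.94 MHz, folds to fs − 46.26 MHz = 11.62 MHz.
173.78 MHz mod fs = 0.14 MHz.
0.14 MHz ≤ fs/2 = 28.94 MHz, appears at 0.14 MHz.
Distinct values: {0.14 MHz, 2.1 MHz, 11.62 MHz, 14.42 MHz, 16.88 MHz}.

0.14 MHz, 2.1 MHz, 11.62 MHz, 14.42 MHz, 16.88 MHz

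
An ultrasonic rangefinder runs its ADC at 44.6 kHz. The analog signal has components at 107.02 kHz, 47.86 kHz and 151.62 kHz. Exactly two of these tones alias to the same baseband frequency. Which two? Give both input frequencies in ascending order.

fs/2 = 22.3 kHz.
107.02 kHz mod fs = 17.82 kHz.
17.82 kHz ≤ fs/2 = 22.3 kHz, appears at 17.82 kHz.
47.86 kHz mod fs = 3.26 kHz.
3.26 kHz ≤ fs/2 = 22.3 kHz, appears at 3.26 kHz.
151.62 kHz mod fs = 17.82 kHz.
17.82 kHz ≤ fs/2 = 22.3 kHz, appears at 17.82 kHz.
107.02 kHz and 151.62 kHz both map to 17.82 kHz.

107.02 kHz, 151.62 kHz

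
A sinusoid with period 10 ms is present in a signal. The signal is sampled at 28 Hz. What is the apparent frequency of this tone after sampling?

12 Hz

T = 10 ms → f = 1/T = 100 Hz.
100 Hz mod fs = 16 Hz.
16 Hz > fs/2 = 14 Hz, folds to fs − 16 Hz = 12 Hz.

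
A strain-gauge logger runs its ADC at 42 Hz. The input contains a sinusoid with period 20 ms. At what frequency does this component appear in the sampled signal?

T = 20 ms → f = 1/T = 50 Hz.
50 Hz mod fs = 8 Hz.
8 Hz ≤ fs/2 = 21 Hz, appears at 8 Hz.

8 Hz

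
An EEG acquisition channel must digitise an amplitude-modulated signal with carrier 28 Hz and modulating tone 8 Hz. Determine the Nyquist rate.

72 Hz

AM sidebands sit at fc ± fm = 20 Hz and 36 Hz.
Highest-frequency component: 36 Hz.
Nyquist rate = 2 × 36 Hz = 72 Hz.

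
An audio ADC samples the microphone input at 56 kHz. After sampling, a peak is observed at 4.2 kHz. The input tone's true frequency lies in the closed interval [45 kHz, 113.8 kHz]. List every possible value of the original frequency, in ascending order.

Frequencies that alias to 4.2 kHz are k·fs ± 4.2 kHz for integer k ≥ 0.
k=0: 4.2 kHz.
k=1: 51.8 kHz, 60.2 kHz.
k=2: 107.8 kHz, 116.2 kHz.
k=3: 163.8 kHz, 172.2 kHz.
Within [45 kHz, 113.8 kHz]: 51.8 kHz, 60.2 kHz, 107.8 kHz.

51.8 kHz, 60.2 kHz, 107.8 kHz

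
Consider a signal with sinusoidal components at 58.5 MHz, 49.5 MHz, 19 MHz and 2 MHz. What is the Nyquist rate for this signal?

117 MHz

Highest-frequency component: 58.5 MHz.
Nyquist rate = 2 × 58.5 MHz = 117 MHz.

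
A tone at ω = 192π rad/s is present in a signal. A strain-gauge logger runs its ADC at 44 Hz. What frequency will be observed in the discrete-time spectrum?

8 Hz

ω = 192π rad/s → f = ω/(2π) = 96 Hz.
96 Hz mod fs = 8 Hz.
8 Hz ≤ fs/2 = 22 Hz, appears at 8 Hz.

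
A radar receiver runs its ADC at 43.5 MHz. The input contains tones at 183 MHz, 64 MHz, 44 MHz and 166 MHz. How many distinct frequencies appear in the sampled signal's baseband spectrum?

4

fs/2 = 21.75 MHz.
183 MHz mod fs = 9 MHz.
9 MHz ≤ fs/2 = 21.75 MHz, appears at 9 MHz.
64 MHz mod fs = 20.5 MHz.
20.5 MHz ≤ fs/2 = 21.75 MHz, appears at 20.5 MHz.
44 MHz mod fs = 0.5 MHz.
0.5 MHz ≤ fs/2 = 21.75 MHz, appears at 0.5 MHz.
166 MHz mod fs = 35.5 MHz.
35.5 MHz > fs/2 = 21.75 MHz, folds to fs − 35.5 MHz = 8 MHz.
Distinct values: {0.5 MHz, 8 MHz, 9 MHz, 20.5 MHz} → 4.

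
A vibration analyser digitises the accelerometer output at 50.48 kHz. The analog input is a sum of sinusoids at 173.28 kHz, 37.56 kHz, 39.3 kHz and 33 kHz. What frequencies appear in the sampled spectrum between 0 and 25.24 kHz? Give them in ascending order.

11.18 kHz, 12.92 kHz, 17.48 kHz, 21.84 kHz

fs/2 = 25.24 kHz.
173.28 kHz mod fs = 21.84 kHz.
21.84 kHz ≤ fs/2 = 25.24 kHz, appears at 21.84 kHz.
37.56 kHz > fs/2 = 25.24 kHz, folds to fs − 37.56 kHz = 12.92 kHz.
39.3 kHz > fs/2 = 25.24 kHz, folds to fs − 39.3 kHz = 11.18 kHz.
33 kHz > fs/2 = 25.24 kHz, folds to fs − 33 kHz = 17.48 kHz.
Distinct values: {11.18 kHz, 12.92 kHz, 17.48 kHz, 21.84 kHz}.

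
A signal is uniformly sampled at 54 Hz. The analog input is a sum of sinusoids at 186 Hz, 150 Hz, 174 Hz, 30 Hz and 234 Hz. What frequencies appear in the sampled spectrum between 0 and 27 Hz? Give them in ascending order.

12 Hz, 18 Hz, 24 Hz

fs/2 = 27 Hz.
186 Hz mod fs = 24 Hz.
24 Hz ≤ fs/2 = 27 Hz, appears at 24 Hz.
150 Hz mod fs = 42 Hz.
42 Hz > fs/2 = 27 Hz, folds to fs − 42 Hz = 12 Hz.
174 Hz mod fs = 12 Hz.
12 Hz ≤ fs/2 = 27 Hz, appears at 12 Hz.
30 Hz > fs/2 = 27 Hz, folds to fs − 30 Hz = 24 Hz.
234 Hz mod fs = 18 Hz.
18 Hz ≤ fs/2 = 27 Hz, appears at 18 Hz.
Distinct values: {12 Hz, 18 Hz, 24 Hz}.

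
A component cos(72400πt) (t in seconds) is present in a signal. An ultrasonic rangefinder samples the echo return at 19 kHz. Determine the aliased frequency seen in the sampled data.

ω = 72400π rad/s → f = ω/(2π) = 36200 Hz = 36.2 kHz.
36.2 kHz mod fs = 17.2 kHz.
17.2 kHz > fs/2 = 9.5 kHz, folds to fs − 17.2 kHz = 1.8 kHz.

1.8 kHz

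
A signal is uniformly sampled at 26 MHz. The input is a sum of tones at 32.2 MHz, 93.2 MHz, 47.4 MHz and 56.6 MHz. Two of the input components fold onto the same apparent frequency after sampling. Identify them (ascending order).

47.4 MHz, 56.6 MHz

fs/2 = 13 MHz.
32.2 MHz mod fs = 6.2 MHz.
6.2 MHz ≤ fs/2 = 13 MHz, appears at 6.2 MHz.
93.2 MHz mod fs = 15.2 MHz.
15.2 MHz > fs/2 = 13 MHz, folds to fs − 15.2 MHz = 10.8 MHz.
47.4 MHz mod fs = 21.4 MHz.
21.4 MHz > fs/2 = 13 MHz, folds to fs − 21.4 MHz = 4.6 MHz.
56.6 MHz mod fs = 4.6 MHz.
4.6 MHz ≤ fs/2 = 13 MHz, appears at 4.6 MHz.
47.4 MHz and 56.6 MHz both map to 4.6 MHz.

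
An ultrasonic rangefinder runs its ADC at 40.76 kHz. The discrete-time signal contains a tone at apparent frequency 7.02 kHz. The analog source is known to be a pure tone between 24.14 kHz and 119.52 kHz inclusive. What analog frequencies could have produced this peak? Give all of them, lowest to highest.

33.74 kHz, 47.78 kHz, 74.5 kHz, 88.54 kHz, 115.26 kHz

Frequencies that alias to 7.02 kHz are k·fs ± 7.02 kHz for integer k ≥ 0.
k=0: 7.02 kHz.
k=1: 33.74 kHz, 47.78 kHz.
k=2: 74.5 kHz, 88.54 kHz.
k=3: 115.26 kHz, 129.3 kHz.
k=4: 156.02 kHz, 170.06 kHz.
Within [24.14 kHz, 119.52 kHz]: 33.74 kHz, 47.78 kHz, 74.5 kHz, 88.54 kHz, 115.26 kHz.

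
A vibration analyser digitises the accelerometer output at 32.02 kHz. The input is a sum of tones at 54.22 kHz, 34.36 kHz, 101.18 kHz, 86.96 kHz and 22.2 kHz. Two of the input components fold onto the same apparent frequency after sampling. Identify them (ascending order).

fs/2 = 16.01 kHz.
54.22 kHz mod fs = 22.2 kHz.
22.2 kHz > fs/2 = 16.01 kHz, folds to fs − 22.2 kHz = 9.82 kHz.
34.36 kHz mod fs = 2.34 kHz.
2.34 kHz ≤ fs/2 = 16.01 kHz, appears at 2.34 kHz.
101.18 kHz mod fs = 5.12 kHz.
5.12 kHz ≤ fs/2 = 16.01 kHz, appears at 5.12 kHz.
86.96 kHz mod fs = 22.92 kHz.
22.92 kHz > fs/2 = 16.01 kHz, folds to fs − 22.92 kHz = 9.1 kHz.
22.2 kHz > fs/2 = 16.01 kHz, folds to fs − 22.2 kHz = 9.82 kHz.
22.2 kHz and 54.22 kHz both map to 9.82 kHz.

22.2 kHz, 54.22 kHz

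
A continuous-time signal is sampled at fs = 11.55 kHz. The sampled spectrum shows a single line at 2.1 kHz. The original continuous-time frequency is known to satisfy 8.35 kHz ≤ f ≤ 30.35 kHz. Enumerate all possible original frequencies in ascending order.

Frequencies that alias to 2.1 kHz are k·fs ± 2.1 kHz for integer k ≥ 0.
k=0: 2.1 kHz.
k=1: 9.45 kHz, 13.65 kHz.
k=2: 21 kHz, 25.2 kHz.
k=3: 32.55 kHz, 36.75 kHz.
Within [8.35 kHz, 30.35 kHz]: 9.45 kHz, 13.65 kHz, 21 kHz, 25.2 kHz.

9.45 kHz, 13.65 kHz, 21 kHz, 25.2 kHz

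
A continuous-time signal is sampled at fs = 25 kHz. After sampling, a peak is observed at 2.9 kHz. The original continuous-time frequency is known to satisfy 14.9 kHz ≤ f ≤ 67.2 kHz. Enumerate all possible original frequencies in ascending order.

22.1 kHz, 27.9 kHz, 47.1 kHz, 52.9 kHz

Frequencies that alias to 2.9 kHz are k·fs ± 2.9 kHz for integer k ≥ 0.
k=0: 2.9 kHz.
k=1: 22.1 kHz, 27.9 kHz.
k=2: 47.1 kHz, 52.9 kHz.
k=3: 72.1 kHz, 77.9 kHz.
Within [14.9 kHz, 67.2 kHz]: 22.1 kHz, 27.9 kHz, 47.1 kHz, 52.9 kHz.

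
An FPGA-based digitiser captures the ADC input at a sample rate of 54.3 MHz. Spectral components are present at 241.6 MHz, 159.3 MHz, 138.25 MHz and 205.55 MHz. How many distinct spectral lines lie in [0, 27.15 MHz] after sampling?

fs/2 = 27.15 MHz.
241.6 MHz mod fs = 24.4 MHz.
24.4 MHz ≤ fs/2 = 27.15 MHz, appears at 24.4 MHz.
159.3 MHz mod fs = 50.7 MHz.
50.7 MHz > fs/2 = 27.15 MHz, folds to fs − 50.7 MHz = 3.6 MHz.
138.25 MHz mod fs = 29.65 MHz.
29.65 MHz > fs/2 = 27.15 MHz, folds to fs − 29.65 MHz = 24.65 MHz.
205.55 MHz mod fs = 42.65 MHz.
42.65 MHz > fs/2 = 27.15 MHz, folds to fs − 42.65 MHz = 11.65 MHz.
Distinct values: {3.6 MHz, 11.65 MHz, 24.4 MHz, 24.65 MHz} → 4.

4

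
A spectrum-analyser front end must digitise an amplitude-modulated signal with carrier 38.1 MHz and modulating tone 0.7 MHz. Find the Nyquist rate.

77.6 MHz

AM sidebands sit at fc ± fm = 37.4 MHz and 38.8 MHz.
Highest-frequency component: 38.8 MHz.
Nyquist rate = 2 × 38.8 MHz = 77.6 MHz.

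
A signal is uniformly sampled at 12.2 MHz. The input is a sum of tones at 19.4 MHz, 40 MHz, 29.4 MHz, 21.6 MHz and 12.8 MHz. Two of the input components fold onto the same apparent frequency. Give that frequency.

fs/2 = 6.1 MHz.
19.4 MHz mod fs = 7.2 MHz.
7.2 MHz > fs/2 = 6.1 MHz, folds to fs − 7.2 MHz = 5 MHz.
40 MHz mod fs = 3.4 MHz.
3.4 MHz ≤ fs/2 = 6.1 MHz, appears at 3.4 MHz.
29.4 MHz mod fs = 5 MHz.
5 MHz ≤ fs/2 = 6.1 MHz, appears at 5 MHz.
21.6 MHz mod fs = 9.4 MHz.
9.4 MHz > fs/2 = 6.1 MHz, folds to fs − 9.4 MHz = 2.8 MHz.
12.8 MHz mod fs = 0.6 MHz.
0.6 MHz ≤ fs/2 = 6.1 MHz, appears at 0.6 MHz.
19.4 MHz and 29.4 MHz both map to 5 MHz.

5 MHz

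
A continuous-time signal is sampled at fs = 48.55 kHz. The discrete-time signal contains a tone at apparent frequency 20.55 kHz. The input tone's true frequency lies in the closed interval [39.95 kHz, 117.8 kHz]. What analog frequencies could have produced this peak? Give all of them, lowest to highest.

Frequencies that alias to 20.55 kHz are k·fs ± 20.55 kHz for integer k ≥ 0.
k=0: 20.55 kHz.
k=1: 28 kHz, 69.1 kHz.
k=2: 76.55 kHz, 117.65 kHz.
k=3: 125.1 kHz, 166.2 kHz.
Within [39.95 kHz, 117.8 kHz]: 69.1 kHz, 76.55 kHz, 117.65 kHz.

69.1 kHz, 76.55 kHz, 117.65 kHz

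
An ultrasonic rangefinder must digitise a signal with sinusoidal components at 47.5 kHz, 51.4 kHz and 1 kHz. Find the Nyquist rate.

102.8 kHz

Highest-frequency component: 51.4 kHz.
Nyquist rate = 2 × 51.4 kHz = 102.8 kHz.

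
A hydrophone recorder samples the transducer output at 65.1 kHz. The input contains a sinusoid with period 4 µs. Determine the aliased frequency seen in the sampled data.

10.4 kHz

T = 4 µs → f = 1/T = 250 kHz.
250 kHz mod fs = 54.7 kHz.
54.7 kHz > fs/2 = 32.55 kHz, folds to fs − 54.7 kHz = 10.4 kHz.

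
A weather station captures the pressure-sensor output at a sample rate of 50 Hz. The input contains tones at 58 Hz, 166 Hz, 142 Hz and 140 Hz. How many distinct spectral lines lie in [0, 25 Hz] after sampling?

3

fs/2 = 25 Hz.
58 Hz mod fs = 8 Hz.
8 Hz ≤ fs/2 = 25 Hz, appears at 8 Hz.
166 Hz mod fs = 16 Hz.
16 Hz ≤ fs/2 = 25 Hz, appears at 16 Hz.
142 Hz mod fs = 42 Hz.
42 Hz > fs/2 = 25 Hz, folds to fs − 42 Hz = 8 Hz.
140 Hz mod fs = 40 Hz.
40 Hz > fs/2 = 25 Hz, folds to fs − 40 Hz = 10 Hz.
Distinct values: {8 Hz, 10 Hz, 16 Hz} → 3.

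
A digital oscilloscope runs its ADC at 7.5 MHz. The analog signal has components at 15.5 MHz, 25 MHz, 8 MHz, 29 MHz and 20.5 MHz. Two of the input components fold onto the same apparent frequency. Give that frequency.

fs/2 = 3.75 MHz.
15.5 MHz mod fs = 0.5 MHz.
0.5 MHz ≤ fs/2 = 3.75 MHz, appears at 0.5 MHz.
25 MHz mod fs = 2.5 MHz.
2.5 MHz ≤ fs/2 = 3.75 MHz, appears at 2.5 MHz.
8 MHz mod fs = 0.5 MHz.
0.5 MHz ≤ fs/2 = 3.75 MHz, appears at 0.5 MHz.
29 MHz mod fs = 6.5 MHz.
6.5 MHz > fs/2 = 3.75 MHz, folds to fs − 6.5 MHz = 1 MHz.
20.5 MHz mod fs = 5.5 MHz.
5.5 MHz > fs/2 = 3.75 MHz, folds to fs − 5.5 MHz = 2 MHz.
8 MHz and 15.5 MHz both map to 0.5 MHz.

0.5 MHz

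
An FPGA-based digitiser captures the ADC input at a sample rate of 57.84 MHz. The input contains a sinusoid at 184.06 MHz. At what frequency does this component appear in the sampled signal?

184.06 MHz mod fs = 10.54 MHz.
10.54 MHz ≤ fs/2 = 28.92 MHz, appears at 10.54 MHz.

10.54 MHz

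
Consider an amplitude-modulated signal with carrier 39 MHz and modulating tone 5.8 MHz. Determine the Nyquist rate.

89.6 MHz

AM sidebands sit at fc ± fm = 33.2 MHz and 44.8 MHz.
Highest-frequency component: 44.8 MHz.
Nyquist rate = 2 × 44.8 MHz = 89.6 MHz.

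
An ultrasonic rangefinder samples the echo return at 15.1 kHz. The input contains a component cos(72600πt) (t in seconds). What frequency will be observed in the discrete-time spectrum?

6.1 kHz

ω = 72600π rad/s → f = ω/(2π) = 36300 Hz = 36.3 kHz.
36.3 kHz mod fs = 6.1 kHz.
6.1 kHz ≤ fs/2 = 7.55 kHz, appears at 6.1 kHz.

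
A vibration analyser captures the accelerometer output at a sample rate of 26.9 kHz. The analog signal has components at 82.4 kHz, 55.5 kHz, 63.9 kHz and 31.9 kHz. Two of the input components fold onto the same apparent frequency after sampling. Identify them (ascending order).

fs/2 = 13.45 kHz.
82.4 kHz mod fs = 1.7 kHz.
1.7 kHz ≤ fs/2 = 13.45 kHz, appears at 1.7 kHz.
55.5 kHz mod fs = 1.7 kHz.
1.7 kHz ≤ fs/2 = 13.45 kHz, appears at 1.7 kHz.
63.9 kHz mod fs = 10.1 kHz.
10.1 kHz ≤ fs/2 = 13.45 kHz, appears at 10.1 kHz.
31.9 kHz mod fs = 5 kHz.
5 kHz ≤ fs/2 = 13.45 kHz, appears at 5 kHz.
55.5 kHz and 82.4 kHz both map to 1.7 kHz.

55.5 kHz, 82.4 kHz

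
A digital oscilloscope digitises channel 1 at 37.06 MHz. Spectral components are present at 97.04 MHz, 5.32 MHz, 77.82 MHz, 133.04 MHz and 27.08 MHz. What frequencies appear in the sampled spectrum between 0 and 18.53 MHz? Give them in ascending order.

fs/2 = 18.53 MHz.
97.04 MHz mod fs = 22.92 MHz.
22.92 MHz > fs/2 = 18.53 MHz, folds to fs − 22.92 MHz = 14.14 MHz.
5.32 MHz ≤ fs/2 = 18.53 MHz, passes unchanged.
77.82 MHz mod fs = 3.7 MHz.
3.7 MHz ≤ fs/2 = 18.53 MHz, appears at 3.7 MHz.
133.04 MHz mod fs = 21.86 MHz.
21.86 MHz > fs/2 = 18.53 MHz, folds to fs − 21.86 MHz = 15.2 MHz.
27.08 MHz > fs/2 = 18.53 MHz, folds to fs − 27.08 MHz = 9.98 MHz.
Distinct values: {3.7 MHz, 5.32 MHz, 9.98 MHz, 14.14 MHz, 15.2 MHz}.

3.7 MHz, 5.32 MHz, 9.98 MHz, 14.14 MHz, 15.2 MHz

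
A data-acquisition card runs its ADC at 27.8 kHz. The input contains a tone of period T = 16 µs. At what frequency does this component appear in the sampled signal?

6.9 kHz

T = 16 µs → f = 1/T = 62.5 kHz.
62.5 kHz mod fs = 6.9 kHz.
6.9 kHz ≤ fs/2 = 13.9 kHz, appears at 6.9 kHz.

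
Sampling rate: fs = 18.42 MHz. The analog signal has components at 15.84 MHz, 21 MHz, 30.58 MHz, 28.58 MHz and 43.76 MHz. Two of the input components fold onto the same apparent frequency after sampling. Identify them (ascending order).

fs/2 = 9.21 MHz.
15.84 MHz > fs/2 = 9.21 MHz, folds to fs − 15.84 MHz = 2.58 MHz.
21 MHz mod fs = 2.58 MHz.
2.58 MHz ≤ fs/2 = 9.21 MHz, appears at 2.58 MHz.
30.58 MHz mod fs = 12.16 MHz.
12.16 MHz > fs/2 = 9.21 MHz, folds to fs − 12.16 MHz = 6.26 MHz.
28.58 MHz mod fs = 10.16 MHz.
10.16 MHz > fs/2 = 9.21 MHz, folds to fs − 10.16 MHz = 8.26 MHz.
43.76 MHz mod fs = 6.92 MHz.
6.92 MHz ≤ fs/2 = 9.21 MHz, appears at 6.92 MHz.
15.84 MHz and 21 MHz both map to 2.58 MHz.

15.84 MHz, 21 MHz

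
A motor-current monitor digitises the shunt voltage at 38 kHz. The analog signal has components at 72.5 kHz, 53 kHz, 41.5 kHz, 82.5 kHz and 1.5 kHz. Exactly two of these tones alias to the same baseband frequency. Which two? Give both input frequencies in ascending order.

fs/2 = 19 kHz.
72.5 kHz mod fs = 34.5 kHz.
34.5 kHz > fs/2 = 19 kHz, folds to fs − 34.5 kHz = 3.5 kHz.
53 kHz mod fs = 15 kHz.
15 kHz ≤ fs/2 = 19 kHz, appears at 15 kHz.
41.5 kHz mod fs = 3.5 kHz.
3.5 kHz ≤ fs/2 = 19 kHz, appears at 3.5 kHz.
82.5 kHz mod fs = 6.5 kHz.
6.5 kHz ≤ fs/2 = 19 kHz, appears at 6.5 kHz.
1.5 kHz ≤ fs/2 = 19 kHz, passes unchanged.
41.5 kHz and 72.5 kHz both map to 3.5 kHz.

41.5 kHz, 72.5 kHz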